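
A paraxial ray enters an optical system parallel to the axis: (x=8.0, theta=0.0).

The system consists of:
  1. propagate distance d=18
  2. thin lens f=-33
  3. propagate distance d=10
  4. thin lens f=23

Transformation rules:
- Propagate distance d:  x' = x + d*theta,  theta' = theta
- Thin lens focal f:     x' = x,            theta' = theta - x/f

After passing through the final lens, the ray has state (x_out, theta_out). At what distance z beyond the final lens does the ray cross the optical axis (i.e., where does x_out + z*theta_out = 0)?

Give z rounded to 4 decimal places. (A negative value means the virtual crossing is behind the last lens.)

Answer: 49.4500

Derivation:
Initial: x=8.0000 theta=0.0000
After 1 (propagate distance d=18): x=8.0000 theta=0.0000
After 2 (thin lens f=-33): x=8.0000 theta=8/33 (≈0.2424)
After 3 (propagate distance d=10): x=344/33 (≈10.4242) theta=8/33 (≈0.2424)
After 4 (thin lens f=23): x=344/33 (≈10.4242) theta=-160/759 (≈-0.2108)
z_focus = -x_out/theta_out = -(344/33)/(-160/759) = 49.4500
Rounded to 4 decimal places: z = 49.4500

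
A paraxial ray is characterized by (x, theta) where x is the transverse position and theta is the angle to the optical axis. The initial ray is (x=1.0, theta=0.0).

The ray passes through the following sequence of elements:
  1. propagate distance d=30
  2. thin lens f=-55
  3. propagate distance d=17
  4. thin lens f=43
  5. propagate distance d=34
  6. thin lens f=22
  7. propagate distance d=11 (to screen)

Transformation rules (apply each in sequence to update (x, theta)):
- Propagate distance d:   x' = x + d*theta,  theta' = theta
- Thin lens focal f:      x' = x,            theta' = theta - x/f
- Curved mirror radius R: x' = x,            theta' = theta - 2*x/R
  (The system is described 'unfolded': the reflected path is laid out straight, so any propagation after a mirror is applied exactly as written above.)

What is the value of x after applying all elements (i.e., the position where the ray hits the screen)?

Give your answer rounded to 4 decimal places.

Initial: x=1.0000 theta=0.0000
After 1 (propagate distance d=30): x=1.0000 theta=0.0000
After 2 (thin lens f=-55): x=1.0000 theta=1/55 (≈0.0182)
After 3 (propagate distance d=17): x=72/55 (≈1.3091) theta=1/55 (≈0.0182)
After 4 (thin lens f=43): x=72/55 (≈1.3091) theta=-29/2365 (≈-0.0123)
After 5 (propagate distance d=34): x=422/473 (≈0.8922) theta=-29/2365 (≈-0.0123)
After 6 (thin lens f=22): x=422/473 (≈0.8922) theta=-1374/26015 (≈-0.0528)
After 7 (propagate distance d=11 (to screen)): x=736/2365 (≈0.3112) theta=-1374/26015 (≈-0.0528)
Rounded to 4 decimal places: x = 0.3112

Answer: 0.3112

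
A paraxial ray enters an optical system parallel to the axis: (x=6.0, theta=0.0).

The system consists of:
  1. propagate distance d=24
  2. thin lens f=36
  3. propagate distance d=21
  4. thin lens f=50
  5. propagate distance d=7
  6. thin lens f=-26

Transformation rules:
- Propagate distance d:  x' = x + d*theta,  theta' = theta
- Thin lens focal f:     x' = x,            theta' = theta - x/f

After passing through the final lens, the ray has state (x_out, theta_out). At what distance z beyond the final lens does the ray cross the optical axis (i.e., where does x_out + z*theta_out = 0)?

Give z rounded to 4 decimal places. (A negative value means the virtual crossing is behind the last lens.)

Answer: 5.4982

Derivation:
Initial: x=6.0000 theta=0.0000
After 1 (propagate distance d=24): x=6.0000 theta=0.0000
After 2 (thin lens f=36): x=6.0000 theta=-1/6 (≈-0.1667)
After 3 (propagate distance d=21): x=2.5000 theta=-1/6 (≈-0.1667)
After 4 (thin lens f=50): x=2.5000 theta=-13/60 (≈-0.2167)
After 5 (propagate distance d=7): x=59/60 (≈0.9833) theta=-13/60 (≈-0.2167)
After 6 (thin lens f=-26): x=59/60 (≈0.9833) theta=-93/520 (≈-0.1788)
z_focus = -x_out/theta_out = -(59/60)/(-93/520) = 1534/279 ≈ 5.4982
Rounded to 4 decimal places: z = 5.4982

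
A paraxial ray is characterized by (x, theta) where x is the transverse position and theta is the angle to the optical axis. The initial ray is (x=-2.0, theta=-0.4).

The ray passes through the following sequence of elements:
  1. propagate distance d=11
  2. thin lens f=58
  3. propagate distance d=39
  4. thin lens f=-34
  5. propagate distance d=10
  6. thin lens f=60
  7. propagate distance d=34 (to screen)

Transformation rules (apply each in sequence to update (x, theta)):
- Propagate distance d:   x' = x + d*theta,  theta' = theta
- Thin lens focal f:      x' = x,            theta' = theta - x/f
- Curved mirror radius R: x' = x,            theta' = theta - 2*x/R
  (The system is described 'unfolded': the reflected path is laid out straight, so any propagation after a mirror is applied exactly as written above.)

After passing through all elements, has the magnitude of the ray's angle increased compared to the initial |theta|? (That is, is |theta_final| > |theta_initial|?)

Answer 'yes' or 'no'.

Initial: x=-2.0000 theta=-0.4000
After 1 (propagate distance d=11): x=-6.4000 theta=-0.4000
After 2 (thin lens f=58): x=-6.4000 theta=-42/145 (≈-0.2897)
After 3 (propagate distance d=39): x=-2566/145 (≈-17.6966) theta=-42/145 (≈-0.2897)
After 4 (thin lens f=-34): x=-2566/145 (≈-17.6966) theta=-1997/2465 (≈-0.8101)
After 5 (propagate distance d=10): x=-63592/2465 (≈-25.7980) theta=-1997/2465 (≈-0.8101)
After 6 (thin lens f=60): x=-63592/2465 (≈-25.7980) theta=-14057/36975 (≈-0.3802)
After 7 (propagate distance d=34 (to screen)): x=-1431818/36975 (≈-38.7239) theta=-14057/36975 (≈-0.3802)
|theta_initial|=0.4000 |theta_final|=14057/36975 (≈0.3802) -> not increased

Answer: no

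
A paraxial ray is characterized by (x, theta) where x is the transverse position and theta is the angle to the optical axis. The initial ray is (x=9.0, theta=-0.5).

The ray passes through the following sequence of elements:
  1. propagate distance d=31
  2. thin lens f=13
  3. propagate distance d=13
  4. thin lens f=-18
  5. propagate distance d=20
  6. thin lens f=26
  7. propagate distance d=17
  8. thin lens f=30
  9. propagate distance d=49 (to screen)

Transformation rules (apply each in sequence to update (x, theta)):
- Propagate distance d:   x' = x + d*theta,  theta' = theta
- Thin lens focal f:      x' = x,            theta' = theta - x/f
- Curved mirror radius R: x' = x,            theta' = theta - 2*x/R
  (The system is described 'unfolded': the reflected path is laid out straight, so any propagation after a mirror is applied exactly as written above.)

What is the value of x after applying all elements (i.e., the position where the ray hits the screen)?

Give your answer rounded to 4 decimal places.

Answer: 15.0630

Derivation:
Initial: x=9.0000 theta=-0.5000
After 1 (propagate distance d=31): x=-6.5000 theta=-0.5000
After 2 (thin lens f=13): x=-6.5000 theta=0.0000
After 3 (propagate distance d=13): x=-6.5000 theta=0.0000
After 4 (thin lens f=-18): x=-6.5000 theta=-13/36 (≈-0.3611)
After 5 (propagate distance d=20): x=-247/18 (≈-13.7222) theta=-13/36 (≈-0.3611)
After 6 (thin lens f=26): x=-247/18 (≈-13.7222) theta=1/6 (≈0.1667)
After 7 (propagate distance d=17): x=-98/9 (≈-10.8889) theta=1/6 (≈0.1667)
After 8 (thin lens f=30): x=-98/9 (≈-10.8889) theta=143/270 (≈0.5296)
After 9 (propagate distance d=49 (to screen)): x=4067/270 (≈15.0630) theta=143/270 (≈0.5296)
Rounded to 4 decimal places: x = 15.0630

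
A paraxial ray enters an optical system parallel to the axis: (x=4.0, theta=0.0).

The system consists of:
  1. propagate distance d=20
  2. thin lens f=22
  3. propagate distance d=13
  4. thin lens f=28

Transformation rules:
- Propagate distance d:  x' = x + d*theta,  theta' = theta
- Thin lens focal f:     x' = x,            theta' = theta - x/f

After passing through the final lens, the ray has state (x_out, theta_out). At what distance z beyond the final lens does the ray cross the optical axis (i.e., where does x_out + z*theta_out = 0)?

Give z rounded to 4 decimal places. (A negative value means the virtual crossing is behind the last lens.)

Answer: 6.8108

Derivation:
Initial: x=4.0000 theta=0.0000
After 1 (propagate distance d=20): x=4.0000 theta=0.0000
After 2 (thin lens f=22): x=4.0000 theta=-2/11 (≈-0.1818)
After 3 (propagate distance d=13): x=18/11 (≈1.6364) theta=-2/11 (≈-0.1818)
After 4 (thin lens f=28): x=18/11 (≈1.6364) theta=-37/154 (≈-0.2403)
z_focus = -x_out/theta_out = -(18/11)/(-37/154) = 252/37 ≈ 6.8108
Rounded to 4 decimal places: z = 6.8108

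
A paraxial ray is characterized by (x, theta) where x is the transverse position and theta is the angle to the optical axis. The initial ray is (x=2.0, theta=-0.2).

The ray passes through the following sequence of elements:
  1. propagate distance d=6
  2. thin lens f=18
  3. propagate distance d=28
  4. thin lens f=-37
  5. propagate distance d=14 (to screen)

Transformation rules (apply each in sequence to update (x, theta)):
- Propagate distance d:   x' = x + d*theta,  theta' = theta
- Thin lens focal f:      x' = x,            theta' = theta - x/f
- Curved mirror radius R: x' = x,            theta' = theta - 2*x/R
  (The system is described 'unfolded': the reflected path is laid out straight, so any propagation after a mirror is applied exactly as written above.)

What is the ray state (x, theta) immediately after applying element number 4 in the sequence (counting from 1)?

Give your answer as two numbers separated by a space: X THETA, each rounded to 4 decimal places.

Answer: -6.0444 -0.4078

Derivation:
Initial: x=2.0000 theta=-0.2000
After 1 (propagate distance d=6): x=0.8000 theta=-0.2000
After 2 (thin lens f=18): x=0.8000 theta=-11/45 (≈-0.2444)
After 3 (propagate distance d=28): x=-272/45 (≈-6.0444) theta=-11/45 (≈-0.2444)
After 4 (thin lens f=-37): x=-272/45 (≈-6.0444) theta=-679/1665 (≈-0.4078)
Rounded to 4 decimal places: x = -6.0444, theta = -0.4078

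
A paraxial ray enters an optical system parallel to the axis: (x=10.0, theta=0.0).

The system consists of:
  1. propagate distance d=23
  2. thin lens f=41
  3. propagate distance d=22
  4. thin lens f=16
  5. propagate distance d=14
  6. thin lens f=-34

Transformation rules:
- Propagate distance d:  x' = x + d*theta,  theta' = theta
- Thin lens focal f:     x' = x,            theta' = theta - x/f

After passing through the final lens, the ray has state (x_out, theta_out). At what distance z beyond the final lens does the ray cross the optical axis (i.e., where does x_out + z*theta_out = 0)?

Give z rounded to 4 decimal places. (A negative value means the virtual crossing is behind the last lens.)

Initial: x=10.0000 theta=0.0000
After 1 (propagate distance d=23): x=10.0000 theta=0.0000
After 2 (thin lens f=41): x=10.0000 theta=-10/41 (≈-0.2439)
After 3 (propagate distance d=22): x=190/41 (≈4.6341) theta=-10/41 (≈-0.2439)
After 4 (thin lens f=16): x=190/41 (≈4.6341) theta=-175/328 (≈-0.5335)
After 5 (propagate distance d=14): x=-465/164 (≈-2.8354) theta=-175/328 (≈-0.5335)
After 6 (thin lens f=-34): x=-465/164 (≈-2.8354) theta=-430/697 (≈-0.6169)
z_focus = -x_out/theta_out = -(-465/164)/(-430/697) = -1581/344 ≈ -4.5959
Rounded to 4 decimal places: z = -4.5959

Answer: -4.5959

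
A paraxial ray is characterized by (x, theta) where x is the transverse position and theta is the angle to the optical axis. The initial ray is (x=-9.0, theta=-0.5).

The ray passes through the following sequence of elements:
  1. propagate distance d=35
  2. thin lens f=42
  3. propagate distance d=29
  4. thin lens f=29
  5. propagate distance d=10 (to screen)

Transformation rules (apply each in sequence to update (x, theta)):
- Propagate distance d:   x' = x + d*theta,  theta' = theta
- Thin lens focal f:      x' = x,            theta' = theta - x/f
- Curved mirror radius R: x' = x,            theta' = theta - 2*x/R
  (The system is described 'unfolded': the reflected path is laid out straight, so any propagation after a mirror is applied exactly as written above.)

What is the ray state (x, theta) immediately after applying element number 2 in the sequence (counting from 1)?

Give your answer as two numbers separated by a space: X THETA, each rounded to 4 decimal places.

Initial: x=-9.0000 theta=-0.5000
After 1 (propagate distance d=35): x=-26.5000 theta=-0.5000
After 2 (thin lens f=42): x=-26.5000 theta=11/84 (≈0.1310)
Rounded to 4 decimal places: x = -26.5000, theta = 0.1310

Answer: -26.5000 0.1310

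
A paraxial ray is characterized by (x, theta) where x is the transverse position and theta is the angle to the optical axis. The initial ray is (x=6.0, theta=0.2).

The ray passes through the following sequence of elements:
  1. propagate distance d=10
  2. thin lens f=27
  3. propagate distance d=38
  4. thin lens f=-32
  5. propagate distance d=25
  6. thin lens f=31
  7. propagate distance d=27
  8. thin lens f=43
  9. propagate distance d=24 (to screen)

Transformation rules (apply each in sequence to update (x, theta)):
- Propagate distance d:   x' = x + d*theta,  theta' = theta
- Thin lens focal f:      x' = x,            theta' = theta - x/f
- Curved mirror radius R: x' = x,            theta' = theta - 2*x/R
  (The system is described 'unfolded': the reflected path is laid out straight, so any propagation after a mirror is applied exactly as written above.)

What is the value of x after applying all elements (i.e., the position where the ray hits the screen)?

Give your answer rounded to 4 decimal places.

Initial: x=6.0000 theta=0.2000
After 1 (propagate distance d=10): x=8.0000 theta=0.2000
After 2 (thin lens f=27): x=8.0000 theta=-13/135 (≈-0.0963)
After 3 (propagate distance d=38): x=586/135 (≈4.3407) theta=-13/135 (≈-0.0963)
After 4 (thin lens f=-32): x=586/135 (≈4.3407) theta=17/432 (≈0.0394)
After 5 (propagate distance d=25): x=11501/2160 (≈5.3245) theta=17/432 (≈0.0394)
After 6 (thin lens f=31): x=11501/2160 (≈5.3245) theta=-143/1080 (≈-0.1324)
After 7 (propagate distance d=27): x=3779/2160 (≈1.7495) theta=-143/1080 (≈-0.1324)
After 8 (thin lens f=43): x=3779/2160 (≈1.7495) theta=-5359/30960 (≈-0.1731)
After 9 (propagate distance d=24 (to screen)): x=-223351/92880 (≈-2.4047) theta=-5359/30960 (≈-0.1731)
Rounded to 4 decimal places: x = -2.4047

Answer: -2.4047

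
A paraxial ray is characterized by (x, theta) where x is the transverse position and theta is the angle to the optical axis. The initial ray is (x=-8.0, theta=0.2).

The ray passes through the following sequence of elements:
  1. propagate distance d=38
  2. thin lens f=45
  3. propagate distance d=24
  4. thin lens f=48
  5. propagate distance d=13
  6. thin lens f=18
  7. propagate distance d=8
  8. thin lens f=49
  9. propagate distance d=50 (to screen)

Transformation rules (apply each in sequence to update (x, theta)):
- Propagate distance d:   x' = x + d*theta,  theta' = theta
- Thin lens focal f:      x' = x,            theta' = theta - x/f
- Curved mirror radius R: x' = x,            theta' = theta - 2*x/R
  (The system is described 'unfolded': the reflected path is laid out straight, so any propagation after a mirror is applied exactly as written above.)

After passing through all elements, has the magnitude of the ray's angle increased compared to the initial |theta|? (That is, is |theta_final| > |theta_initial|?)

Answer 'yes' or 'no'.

Initial: x=-8.0000 theta=0.2000
After 1 (propagate distance d=38): x=-0.4000 theta=0.2000
After 2 (thin lens f=45): x=-0.4000 theta=47/225 (≈0.2089)
After 3 (propagate distance d=24): x=346/75 (≈4.6133) theta=47/225 (≈0.2089)
After 4 (thin lens f=48): x=346/75 (≈4.6133) theta=203/1800 (≈0.1128)
After 5 (propagate distance d=13): x=10943/1800 (≈6.0794) theta=203/1800 (≈0.1128)
After 6 (thin lens f=18): x=10943/1800 (≈6.0794) theta=-7289/32400 (≈-0.2250)
After 7 (propagate distance d=8): x=69331/16200 (≈4.2797) theta=-7289/32400 (≈-0.2250)
After 8 (thin lens f=49): x=69331/16200 (≈4.2797) theta=-495823/1587600 (≈-0.3123)
After 9 (propagate distance d=50 (to screen)): x=-749863/66150 (≈-11.3358) theta=-495823/1587600 (≈-0.3123)
|theta_initial|=0.2000 |theta_final|=495823/1587600 (≈0.3123) -> increased

Answer: yes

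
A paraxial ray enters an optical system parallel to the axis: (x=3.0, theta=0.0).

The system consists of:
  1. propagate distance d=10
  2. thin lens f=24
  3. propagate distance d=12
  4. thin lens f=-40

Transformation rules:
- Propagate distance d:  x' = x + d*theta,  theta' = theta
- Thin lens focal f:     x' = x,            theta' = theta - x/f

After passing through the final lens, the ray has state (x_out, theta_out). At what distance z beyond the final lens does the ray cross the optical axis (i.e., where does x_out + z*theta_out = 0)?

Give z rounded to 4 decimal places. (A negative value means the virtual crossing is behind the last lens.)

Answer: 17.1429

Derivation:
Initial: x=3.0000 theta=0.0000
After 1 (propagate distance d=10): x=3.0000 theta=0.0000
After 2 (thin lens f=24): x=3.0000 theta=-0.1250
After 3 (propagate distance d=12): x=1.5000 theta=-0.1250
After 4 (thin lens f=-40): x=1.5000 theta=-0.0875
z_focus = -x_out/theta_out = -(1.5000)/(-0.0875) = 120/7 ≈ 17.1429
Rounded to 4 decimal places: z = 17.1429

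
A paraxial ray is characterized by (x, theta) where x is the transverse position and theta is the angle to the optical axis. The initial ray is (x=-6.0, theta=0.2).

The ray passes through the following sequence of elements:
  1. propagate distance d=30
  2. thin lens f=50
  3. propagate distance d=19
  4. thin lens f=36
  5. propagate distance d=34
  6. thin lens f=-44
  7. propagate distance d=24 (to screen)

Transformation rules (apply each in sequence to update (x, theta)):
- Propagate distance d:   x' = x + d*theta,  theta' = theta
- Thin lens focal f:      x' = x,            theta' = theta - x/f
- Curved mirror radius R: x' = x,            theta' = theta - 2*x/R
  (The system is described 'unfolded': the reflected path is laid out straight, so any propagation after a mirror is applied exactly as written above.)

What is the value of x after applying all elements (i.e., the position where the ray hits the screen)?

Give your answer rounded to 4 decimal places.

Answer: 13.1020

Derivation:
Initial: x=-6.0000 theta=0.2000
After 1 (propagate distance d=30): x=0.0000 theta=0.2000
After 2 (thin lens f=50): x=0.0000 theta=0.2000
After 3 (propagate distance d=19): x=3.8000 theta=0.2000
After 4 (thin lens f=36): x=3.8000 theta=17/180 (≈0.0944)
After 5 (propagate distance d=34): x=631/90 (≈7.0111) theta=17/180 (≈0.0944)
After 6 (thin lens f=-44): x=631/90 (≈7.0111) theta=67/264 (≈0.2538)
After 7 (propagate distance d=24 (to screen)): x=12971/990 (≈13.1020) theta=67/264 (≈0.2538)
Rounded to 4 decimal places: x = 13.1020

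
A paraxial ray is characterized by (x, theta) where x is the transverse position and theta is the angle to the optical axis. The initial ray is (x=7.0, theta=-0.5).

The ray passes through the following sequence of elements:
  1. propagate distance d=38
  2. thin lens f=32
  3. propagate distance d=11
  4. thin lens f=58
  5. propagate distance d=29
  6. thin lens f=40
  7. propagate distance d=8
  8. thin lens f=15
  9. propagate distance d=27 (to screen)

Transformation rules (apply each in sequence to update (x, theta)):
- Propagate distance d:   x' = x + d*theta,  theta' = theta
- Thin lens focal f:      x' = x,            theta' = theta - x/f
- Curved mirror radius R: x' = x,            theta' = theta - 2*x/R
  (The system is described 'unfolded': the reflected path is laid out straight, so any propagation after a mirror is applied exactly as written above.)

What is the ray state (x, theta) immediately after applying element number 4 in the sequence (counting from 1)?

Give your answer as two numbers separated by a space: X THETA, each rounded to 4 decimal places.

Initial: x=7.0000 theta=-0.5000
After 1 (propagate distance d=38): x=-12.0000 theta=-0.5000
After 2 (thin lens f=32): x=-12.0000 theta=-0.1250
After 3 (propagate distance d=11): x=-13.3750 theta=-0.1250
After 4 (thin lens f=58): x=-13.3750 theta=49/464 (≈0.1056)
Rounded to 4 decimal places: x = -13.3750, theta = 0.1056

Answer: -13.3750 0.1056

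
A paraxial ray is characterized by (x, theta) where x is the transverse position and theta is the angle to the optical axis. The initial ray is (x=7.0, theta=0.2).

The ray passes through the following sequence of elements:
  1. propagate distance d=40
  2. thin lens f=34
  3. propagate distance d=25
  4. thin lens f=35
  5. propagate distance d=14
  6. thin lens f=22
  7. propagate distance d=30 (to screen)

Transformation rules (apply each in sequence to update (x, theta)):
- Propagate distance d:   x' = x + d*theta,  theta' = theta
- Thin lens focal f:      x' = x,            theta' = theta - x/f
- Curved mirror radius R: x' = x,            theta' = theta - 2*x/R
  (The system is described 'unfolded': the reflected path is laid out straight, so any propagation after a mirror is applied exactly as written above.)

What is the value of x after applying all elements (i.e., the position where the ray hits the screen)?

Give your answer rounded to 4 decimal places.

Initial: x=7.0000 theta=0.2000
After 1 (propagate distance d=40): x=15.0000 theta=0.2000
After 2 (thin lens f=34): x=15.0000 theta=-41/170 (≈-0.2412)
After 3 (propagate distance d=25): x=305/34 (≈8.9706) theta=-41/170 (≈-0.2412)
After 4 (thin lens f=35): x=305/34 (≈8.9706) theta=-296/595 (≈-0.4975)
After 5 (propagate distance d=14): x=341/170 (≈2.0059) theta=-296/595 (≈-0.4975)
After 6 (thin lens f=22): x=341/170 (≈2.0059) theta=-1401/2380 (≈-0.5887)
After 7 (propagate distance d=30 (to screen)): x=-9314/595 (≈-15.6538) theta=-1401/2380 (≈-0.5887)
Rounded to 4 decimal places: x = -15.6538

Answer: -15.6538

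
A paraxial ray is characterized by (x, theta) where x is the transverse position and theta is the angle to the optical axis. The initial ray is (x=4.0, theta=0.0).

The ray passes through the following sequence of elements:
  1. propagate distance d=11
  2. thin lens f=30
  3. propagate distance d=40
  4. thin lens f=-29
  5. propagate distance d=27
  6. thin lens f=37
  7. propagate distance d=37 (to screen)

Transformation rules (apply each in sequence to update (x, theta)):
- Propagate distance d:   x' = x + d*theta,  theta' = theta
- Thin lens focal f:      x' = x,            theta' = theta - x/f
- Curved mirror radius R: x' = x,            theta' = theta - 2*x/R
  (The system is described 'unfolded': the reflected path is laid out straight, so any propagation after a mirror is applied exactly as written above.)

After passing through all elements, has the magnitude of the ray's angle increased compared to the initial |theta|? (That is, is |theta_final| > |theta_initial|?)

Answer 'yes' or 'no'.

Answer: yes

Derivation:
Initial: x=4.0000 theta=0.0000
After 1 (propagate distance d=11): x=4.0000 theta=0.0000
After 2 (thin lens f=30): x=4.0000 theta=-2/15 (≈-0.1333)
After 3 (propagate distance d=40): x=-4/3 (≈-1.3333) theta=-2/15 (≈-0.1333)
After 4 (thin lens f=-29): x=-4/3 (≈-1.3333) theta=-26/145 (≈-0.1793)
After 5 (propagate distance d=27): x=-2686/435 (≈-6.1747) theta=-26/145 (≈-0.1793)
After 6 (thin lens f=37): x=-2686/435 (≈-6.1747) theta=-40/3219 (≈-0.0124)
After 7 (propagate distance d=37 (to screen)): x=-962/145 (≈-6.6345) theta=-40/3219 (≈-0.0124)
|theta_initial|=0.0000 |theta_final|=40/3219 (≈0.0124) -> increased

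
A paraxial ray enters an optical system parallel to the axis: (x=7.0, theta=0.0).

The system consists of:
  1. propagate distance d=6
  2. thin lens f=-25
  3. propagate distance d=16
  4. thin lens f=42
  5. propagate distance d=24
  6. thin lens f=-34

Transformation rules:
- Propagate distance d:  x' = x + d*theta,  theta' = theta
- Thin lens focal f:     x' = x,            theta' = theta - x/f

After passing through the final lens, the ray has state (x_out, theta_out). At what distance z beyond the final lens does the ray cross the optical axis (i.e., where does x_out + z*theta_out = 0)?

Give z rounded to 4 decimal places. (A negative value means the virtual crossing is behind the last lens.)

Initial: x=7.0000 theta=0.0000
After 1 (propagate distance d=6): x=7.0000 theta=0.0000
After 2 (thin lens f=-25): x=7.0000 theta=0.2800
After 3 (propagate distance d=16): x=11.4800 theta=0.2800
After 4 (thin lens f=42): x=11.4800 theta=1/150 (≈0.0067)
After 5 (propagate distance d=24): x=11.6400 theta=1/150 (≈0.0067)
After 6 (thin lens f=-34): x=11.6400 theta=89/255 (≈0.3490)
z_focus = -x_out/theta_out = -(11.6400)/(89/255) = -14841/445 ≈ -33.3506
Rounded to 4 decimal places: z = -33.3506

Answer: -33.3506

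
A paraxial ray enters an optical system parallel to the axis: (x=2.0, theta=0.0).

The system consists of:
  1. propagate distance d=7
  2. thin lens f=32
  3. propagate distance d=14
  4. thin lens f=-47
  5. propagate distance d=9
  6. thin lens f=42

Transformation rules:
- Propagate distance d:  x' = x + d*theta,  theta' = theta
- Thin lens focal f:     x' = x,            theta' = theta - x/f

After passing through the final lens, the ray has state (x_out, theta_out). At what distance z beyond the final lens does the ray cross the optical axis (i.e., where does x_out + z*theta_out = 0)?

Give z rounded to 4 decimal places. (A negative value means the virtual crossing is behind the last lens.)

Answer: 13.6273

Derivation:
Initial: x=2.0000 theta=0.0000
After 1 (propagate distance d=7): x=2.0000 theta=0.0000
After 2 (thin lens f=32): x=2.0000 theta=-0.0625
After 3 (propagate distance d=14): x=1.1250 theta=-0.0625
After 4 (thin lens f=-47): x=1.1250 theta=-29/752 (≈-0.0386)
After 5 (propagate distance d=9): x=585/752 (≈0.7779) theta=-29/752 (≈-0.0386)
After 6 (thin lens f=42): x=585/752 (≈0.7779) theta=-601/10528 (≈-0.0571)
z_focus = -x_out/theta_out = -(585/752)/(-601/10528) = 8190/601 ≈ 13.6273
Rounded to 4 decimal places: z = 13.6273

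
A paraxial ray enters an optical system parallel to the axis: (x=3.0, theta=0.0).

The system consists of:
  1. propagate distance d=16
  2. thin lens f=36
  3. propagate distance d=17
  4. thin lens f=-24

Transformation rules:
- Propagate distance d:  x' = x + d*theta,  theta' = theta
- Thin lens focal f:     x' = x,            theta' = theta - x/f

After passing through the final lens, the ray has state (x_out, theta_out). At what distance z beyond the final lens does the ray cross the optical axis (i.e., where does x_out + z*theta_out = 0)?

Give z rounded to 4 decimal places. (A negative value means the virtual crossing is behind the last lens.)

Answer: 91.2000

Derivation:
Initial: x=3.0000 theta=0.0000
After 1 (propagate distance d=16): x=3.0000 theta=0.0000
After 2 (thin lens f=36): x=3.0000 theta=-1/12 (≈-0.0833)
After 3 (propagate distance d=17): x=19/12 (≈1.5833) theta=-1/12 (≈-0.0833)
After 4 (thin lens f=-24): x=19/12 (≈1.5833) theta=-5/288 (≈-0.0174)
z_focus = -x_out/theta_out = -(19/12)/(-5/288) = 91.2000
Rounded to 4 decimal places: z = 91.2000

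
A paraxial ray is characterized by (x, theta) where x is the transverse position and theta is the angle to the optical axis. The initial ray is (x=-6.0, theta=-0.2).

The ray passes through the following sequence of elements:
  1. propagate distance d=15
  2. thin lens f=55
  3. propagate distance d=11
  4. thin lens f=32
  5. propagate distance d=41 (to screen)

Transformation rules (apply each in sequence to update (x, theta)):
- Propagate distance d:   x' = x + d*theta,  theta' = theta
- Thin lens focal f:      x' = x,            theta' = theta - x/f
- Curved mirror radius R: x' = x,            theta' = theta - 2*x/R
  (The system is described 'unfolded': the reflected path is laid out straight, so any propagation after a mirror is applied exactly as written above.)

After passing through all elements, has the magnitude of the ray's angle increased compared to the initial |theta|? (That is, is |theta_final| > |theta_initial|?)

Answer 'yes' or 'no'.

Initial: x=-6.0000 theta=-0.2000
After 1 (propagate distance d=15): x=-9.0000 theta=-0.2000
After 2 (thin lens f=55): x=-9.0000 theta=-2/55 (≈-0.0364)
After 3 (propagate distance d=11): x=-9.4000 theta=-2/55 (≈-0.0364)
After 4 (thin lens f=32): x=-9.4000 theta=453/1760 (≈0.2574)
After 5 (propagate distance d=41 (to screen)): x=2029/1760 (≈1.1528) theta=453/1760 (≈0.2574)
|theta_initial|=0.2000 |theta_final|=453/1760 (≈0.2574) -> increased

Answer: yes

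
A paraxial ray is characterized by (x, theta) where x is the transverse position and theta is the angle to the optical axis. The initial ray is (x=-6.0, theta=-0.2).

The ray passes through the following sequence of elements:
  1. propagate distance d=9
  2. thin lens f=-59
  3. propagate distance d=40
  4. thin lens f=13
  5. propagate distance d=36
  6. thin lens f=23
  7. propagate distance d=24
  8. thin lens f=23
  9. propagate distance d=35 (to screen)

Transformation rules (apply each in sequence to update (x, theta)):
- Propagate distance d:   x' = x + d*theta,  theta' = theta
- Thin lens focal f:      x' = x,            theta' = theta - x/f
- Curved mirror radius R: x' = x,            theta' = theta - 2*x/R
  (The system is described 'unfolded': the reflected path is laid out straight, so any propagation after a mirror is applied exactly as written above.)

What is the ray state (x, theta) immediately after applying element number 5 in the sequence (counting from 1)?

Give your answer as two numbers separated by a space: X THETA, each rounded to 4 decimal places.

Answer: 25.3505 1.2900

Derivation:
Initial: x=-6.0000 theta=-0.2000
After 1 (propagate distance d=9): x=-7.8000 theta=-0.2000
After 2 (thin lens f=-59): x=-7.8000 theta=-98/295 (≈-0.3322)
After 3 (propagate distance d=40): x=-6221/295 (≈-21.0881) theta=-98/295 (≈-0.3322)
After 4 (thin lens f=13): x=-6221/295 (≈-21.0881) theta=4947/3835 (≈1.2900)
After 5 (propagate distance d=36): x=97219/3835 (≈25.3505) theta=4947/3835 (≈1.2900)
Rounded to 4 decimal places: x = 25.3505, theta = 1.2900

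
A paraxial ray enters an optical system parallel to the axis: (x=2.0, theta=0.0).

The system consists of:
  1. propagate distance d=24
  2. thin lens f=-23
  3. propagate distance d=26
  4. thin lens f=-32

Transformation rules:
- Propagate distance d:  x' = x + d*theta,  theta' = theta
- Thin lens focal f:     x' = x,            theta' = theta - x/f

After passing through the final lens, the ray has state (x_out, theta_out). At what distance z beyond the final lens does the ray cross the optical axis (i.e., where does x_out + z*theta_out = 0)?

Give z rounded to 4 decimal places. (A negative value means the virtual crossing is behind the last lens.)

Answer: -19.3580

Derivation:
Initial: x=2.0000 theta=0.0000
After 1 (propagate distance d=24): x=2.0000 theta=0.0000
After 2 (thin lens f=-23): x=2.0000 theta=2/23 (≈0.0870)
After 3 (propagate distance d=26): x=98/23 (≈4.2609) theta=2/23 (≈0.0870)
After 4 (thin lens f=-32): x=98/23 (≈4.2609) theta=81/368 (≈0.2201)
z_focus = -x_out/theta_out = -(98/23)/(81/368) = -1568/81 ≈ -19.3580
Rounded to 4 decimal places: z = -19.3580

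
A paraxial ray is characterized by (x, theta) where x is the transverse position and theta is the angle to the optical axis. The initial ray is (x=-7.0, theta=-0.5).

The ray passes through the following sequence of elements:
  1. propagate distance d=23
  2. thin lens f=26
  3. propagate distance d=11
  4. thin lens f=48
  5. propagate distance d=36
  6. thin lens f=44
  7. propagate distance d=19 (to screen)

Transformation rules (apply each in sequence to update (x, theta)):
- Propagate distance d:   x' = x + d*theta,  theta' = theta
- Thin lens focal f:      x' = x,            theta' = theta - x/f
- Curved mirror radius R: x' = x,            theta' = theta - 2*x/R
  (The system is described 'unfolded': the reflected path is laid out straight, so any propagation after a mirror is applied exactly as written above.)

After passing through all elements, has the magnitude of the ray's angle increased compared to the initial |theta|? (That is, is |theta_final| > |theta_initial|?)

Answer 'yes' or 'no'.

Answer: no

Derivation:
Initial: x=-7.0000 theta=-0.5000
After 1 (propagate distance d=23): x=-18.5000 theta=-0.5000
After 2 (thin lens f=26): x=-18.5000 theta=11/52 (≈0.2115)
After 3 (propagate distance d=11): x=-841/52 (≈-16.1731) theta=11/52 (≈0.2115)
After 4 (thin lens f=48): x=-841/52 (≈-16.1731) theta=1369/2496 (≈0.5485)
After 5 (propagate distance d=36): x=743/208 (≈3.5721) theta=1369/2496 (≈0.5485)
After 6 (thin lens f=44): x=743/208 (≈3.5721) theta=6415/13728 (≈0.4673)
After 7 (propagate distance d=19 (to screen)): x=170923/13728 (≈12.4507) theta=6415/13728 (≈0.4673)
|theta_initial|=0.5000 |theta_final|=6415/13728 (≈0.4673) -> not increased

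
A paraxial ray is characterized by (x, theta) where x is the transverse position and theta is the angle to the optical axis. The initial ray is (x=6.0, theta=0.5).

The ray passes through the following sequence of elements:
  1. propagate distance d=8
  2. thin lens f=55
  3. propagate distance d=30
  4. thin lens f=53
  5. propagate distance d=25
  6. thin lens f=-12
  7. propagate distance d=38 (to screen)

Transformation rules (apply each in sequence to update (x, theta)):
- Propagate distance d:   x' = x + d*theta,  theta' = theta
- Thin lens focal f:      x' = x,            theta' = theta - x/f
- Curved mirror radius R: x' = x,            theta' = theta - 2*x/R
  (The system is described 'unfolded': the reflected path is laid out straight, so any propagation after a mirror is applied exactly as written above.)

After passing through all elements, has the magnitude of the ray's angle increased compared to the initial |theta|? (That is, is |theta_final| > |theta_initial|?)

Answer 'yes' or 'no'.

Initial: x=6.0000 theta=0.5000
After 1 (propagate distance d=8): x=10.0000 theta=0.5000
After 2 (thin lens f=55): x=10.0000 theta=7/22 (≈0.3182)
After 3 (propagate distance d=30): x=215/11 (≈19.5455) theta=7/22 (≈0.3182)
After 4 (thin lens f=53): x=215/11 (≈19.5455) theta=-59/1166 (≈-0.0506)
After 5 (propagate distance d=25): x=21315/1166 (≈18.2804) theta=-59/1166 (≈-0.0506)
After 6 (thin lens f=-12): x=21315/1166 (≈18.2804) theta=6869/4664 (≈1.4728)
After 7 (propagate distance d=38 (to screen)): x=173141/2332 (≈74.2457) theta=6869/4664 (≈1.4728)
|theta_initial|=0.5000 |theta_final|=6869/4664 (≈1.4728) -> increased

Answer: yes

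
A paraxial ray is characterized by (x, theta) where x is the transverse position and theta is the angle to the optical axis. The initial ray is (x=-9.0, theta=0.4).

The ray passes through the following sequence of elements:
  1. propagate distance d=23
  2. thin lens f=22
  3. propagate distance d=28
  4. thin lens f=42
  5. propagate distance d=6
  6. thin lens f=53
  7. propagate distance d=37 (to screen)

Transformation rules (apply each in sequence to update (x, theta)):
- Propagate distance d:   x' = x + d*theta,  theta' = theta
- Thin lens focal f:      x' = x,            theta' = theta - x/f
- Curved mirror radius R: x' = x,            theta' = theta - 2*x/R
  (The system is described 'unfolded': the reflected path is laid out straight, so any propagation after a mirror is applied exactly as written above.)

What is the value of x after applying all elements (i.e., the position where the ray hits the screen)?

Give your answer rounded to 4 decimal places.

Initial: x=-9.0000 theta=0.4000
After 1 (propagate distance d=23): x=0.2000 theta=0.4000
After 2 (thin lens f=22): x=0.2000 theta=43/110 (≈0.3909)
After 3 (propagate distance d=28): x=613/55 (≈11.1455) theta=43/110 (≈0.3909)
After 4 (thin lens f=42): x=613/55 (≈11.1455) theta=29/231 (≈0.1255)
After 5 (propagate distance d=6): x=4581/385 (≈11.8987) theta=29/231 (≈0.1255)
After 6 (thin lens f=53): x=4581/385 (≈11.8987) theta=-6058/61215 (≈-0.0990)
After 7 (propagate distance d=37 (to screen)): x=504233/61215 (≈8.2371) theta=-6058/61215 (≈-0.0990)
Rounded to 4 decimal places: x = 8.2371

Answer: 8.2371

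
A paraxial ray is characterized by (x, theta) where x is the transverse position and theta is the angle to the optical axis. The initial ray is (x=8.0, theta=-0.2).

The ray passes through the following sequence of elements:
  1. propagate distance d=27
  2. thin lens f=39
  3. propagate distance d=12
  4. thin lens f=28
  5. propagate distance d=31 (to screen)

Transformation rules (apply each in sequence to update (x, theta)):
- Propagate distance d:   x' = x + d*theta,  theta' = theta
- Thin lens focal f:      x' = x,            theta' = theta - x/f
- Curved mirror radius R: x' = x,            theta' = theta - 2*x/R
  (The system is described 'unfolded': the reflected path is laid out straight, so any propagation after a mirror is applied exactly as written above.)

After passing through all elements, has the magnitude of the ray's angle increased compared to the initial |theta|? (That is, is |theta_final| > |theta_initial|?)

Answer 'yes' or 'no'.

Initial: x=8.0000 theta=-0.2000
After 1 (propagate distance d=27): x=2.6000 theta=-0.2000
After 2 (thin lens f=39): x=2.6000 theta=-4/15 (≈-0.2667)
After 3 (propagate distance d=12): x=-0.6000 theta=-4/15 (≈-0.2667)
After 4 (thin lens f=28): x=-0.6000 theta=-103/420 (≈-0.2452)
After 5 (propagate distance d=31 (to screen)): x=-689/84 (≈-8.2024) theta=-103/420 (≈-0.2452)
|theta_initial|=0.2000 |theta_final|=103/420 (≈0.2452) -> increased

Answer: yes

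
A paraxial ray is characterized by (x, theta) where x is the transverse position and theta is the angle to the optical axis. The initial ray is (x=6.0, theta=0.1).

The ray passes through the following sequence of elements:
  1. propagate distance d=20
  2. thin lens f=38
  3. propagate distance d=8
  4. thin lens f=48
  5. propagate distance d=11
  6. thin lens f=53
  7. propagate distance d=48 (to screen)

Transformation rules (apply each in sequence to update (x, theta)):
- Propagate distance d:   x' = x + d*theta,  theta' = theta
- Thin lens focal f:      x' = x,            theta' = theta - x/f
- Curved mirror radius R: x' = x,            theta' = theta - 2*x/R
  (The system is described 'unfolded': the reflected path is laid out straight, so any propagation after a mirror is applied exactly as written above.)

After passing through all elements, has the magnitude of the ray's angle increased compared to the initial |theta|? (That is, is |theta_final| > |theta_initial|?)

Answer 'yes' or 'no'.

Initial: x=6.0000 theta=0.1000
After 1 (propagate distance d=20): x=8.0000 theta=0.1000
After 2 (thin lens f=38): x=8.0000 theta=-21/190 (≈-0.1105)
After 3 (propagate distance d=8): x=676/95 (≈7.1158) theta=-21/190 (≈-0.1105)
After 4 (thin lens f=48): x=676/95 (≈7.1158) theta=-59/228 (≈-0.2588)
After 5 (propagate distance d=11): x=4867/1140 (≈4.2693) theta=-59/228 (≈-0.2588)
After 6 (thin lens f=53): x=4867/1140 (≈4.2693) theta=-3417/10070 (≈-0.3393)
After 7 (propagate distance d=48 (to screen)): x=-145229/12084 (≈-12.0183) theta=-3417/10070 (≈-0.3393)
|theta_initial|=0.1000 |theta_final|=3417/10070 (≈0.3393) -> increased

Answer: yes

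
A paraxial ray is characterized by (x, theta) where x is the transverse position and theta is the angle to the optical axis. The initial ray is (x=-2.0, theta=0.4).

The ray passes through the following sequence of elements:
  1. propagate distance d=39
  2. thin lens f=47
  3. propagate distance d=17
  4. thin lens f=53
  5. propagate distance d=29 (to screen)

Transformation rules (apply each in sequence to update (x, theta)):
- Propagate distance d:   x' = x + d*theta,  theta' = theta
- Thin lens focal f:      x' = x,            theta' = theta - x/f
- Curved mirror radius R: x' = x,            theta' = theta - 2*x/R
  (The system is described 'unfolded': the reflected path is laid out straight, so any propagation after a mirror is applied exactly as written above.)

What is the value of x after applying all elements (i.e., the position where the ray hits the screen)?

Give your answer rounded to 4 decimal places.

Answer: 10.2187

Derivation:
Initial: x=-2.0000 theta=0.4000
After 1 (propagate distance d=39): x=13.6000 theta=0.4000
After 2 (thin lens f=47): x=13.6000 theta=26/235 (≈0.1106)
After 3 (propagate distance d=17): x=3638/235 (≈15.4809) theta=26/235 (≈0.1106)
After 4 (thin lens f=53): x=3638/235 (≈15.4809) theta=-452/2491 (≈-0.1815)
After 5 (propagate distance d=29 (to screen)): x=127274/12455 (≈10.2187) theta=-452/2491 (≈-0.1815)
Rounded to 4 decimal places: x = 10.2187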